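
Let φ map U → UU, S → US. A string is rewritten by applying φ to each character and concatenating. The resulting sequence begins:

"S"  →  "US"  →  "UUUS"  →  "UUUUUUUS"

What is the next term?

Apply φ to UUUUUUUS symbol by symbol: U→UU, U→UU, U→UU, U→UU, U→UU, U→UU, U→UU, S→US; joined: UU UU UU UU UU UU UU US.

UUUUUUUUUUUUUUUS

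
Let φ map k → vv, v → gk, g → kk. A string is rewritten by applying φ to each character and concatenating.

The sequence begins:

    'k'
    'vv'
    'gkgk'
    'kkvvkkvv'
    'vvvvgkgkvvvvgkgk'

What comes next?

gkgkgkgkkkvvkkvvgkgkgkgkkkvvkkvv

Applying the rule to each of the 16 symbols of vvvvgkgkvvvvgkgk gives the pieces gk gk gk gk kk vv kk vv gk gk gk gk kk vv kk vv, which concatenate to the answer.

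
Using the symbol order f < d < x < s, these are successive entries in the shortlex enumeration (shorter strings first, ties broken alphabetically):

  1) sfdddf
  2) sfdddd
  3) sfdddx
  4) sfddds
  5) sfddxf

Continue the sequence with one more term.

Treat sfddxf as a base-4 numeral over the given alphabet and add one, carrying through any trailing s's.

sfddxd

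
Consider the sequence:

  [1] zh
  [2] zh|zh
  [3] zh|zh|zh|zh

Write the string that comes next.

s(k+1) = s(k)·|·s(k) — each term doubles the last with '|' between the halves.
Doubling zh|zh|zh|zh with '|' between the halves:

zh|zh|zh|zh|zh|zh|zh|zh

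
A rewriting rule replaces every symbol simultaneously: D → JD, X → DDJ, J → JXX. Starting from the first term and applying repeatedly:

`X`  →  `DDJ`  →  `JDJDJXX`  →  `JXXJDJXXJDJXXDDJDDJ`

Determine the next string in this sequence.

JXXDDJDDJJXXJDJXXDDJDDJJXXJDJXXDDJDDJJDJDJXXJDJDJXX

Replace each of the 19 characters of JXXJDJXXJDJXXDDJDDJ in place — JXX DDJ DDJ JXX JD JXX DDJ DDJ JXX JD JXX DDJ DDJ JD JD JXX JD JD JXX — and concatenate.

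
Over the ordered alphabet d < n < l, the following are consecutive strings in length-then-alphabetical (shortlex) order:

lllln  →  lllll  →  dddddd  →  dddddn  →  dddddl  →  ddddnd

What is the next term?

ddddnn

Find the rightmost character of ddddnd below l, bump it to the next letter, and reset everything to its right to d.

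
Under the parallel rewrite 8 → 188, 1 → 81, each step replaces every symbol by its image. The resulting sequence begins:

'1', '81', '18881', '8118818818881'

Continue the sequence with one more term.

Applying the rule to each of the 13 symbols of 8118818818881 gives the pieces 188 81 81 188 188 81 188 188 81 188 188 188 81, which concatenate to the answer.

1888181188188811881888118818818881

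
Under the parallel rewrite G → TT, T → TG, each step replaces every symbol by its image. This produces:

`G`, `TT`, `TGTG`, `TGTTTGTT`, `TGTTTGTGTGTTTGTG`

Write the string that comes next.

Rewriting the 16 symbols of TGTTTGTGTGTTTGTG one by one yields TG TT TG TG TG TT TG TT TG TT TG TG TG TT TG TT; concatenated:

TGTTTGTGTGTTTGTTTGTTTGTGTGTTTGTT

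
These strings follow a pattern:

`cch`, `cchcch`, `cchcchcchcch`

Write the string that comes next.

cchcchcchcchcchcchcchcch

Every step duplicates the string.
So the next term is two copies of cchcchcchcch.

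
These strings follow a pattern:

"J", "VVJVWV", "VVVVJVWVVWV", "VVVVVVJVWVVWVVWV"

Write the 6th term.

VVVVVVVVVVJVWVVWVVWVVWVVWV

Every step adds VV to the front and VWV to the end of the previous string.
From VVVVVVJVWVVWVVWV, 2 further steps: VVVVVVJVWVVWVVWV → VVVVVVVVJVWVVWVVWVVWV → (answer).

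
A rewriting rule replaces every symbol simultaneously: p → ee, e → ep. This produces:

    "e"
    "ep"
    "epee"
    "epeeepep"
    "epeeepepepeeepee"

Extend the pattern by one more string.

φ(epeeepepepeeepee) expands symbol-by-symbol to ep ee ep ep ep ee ep ee ep ee ep ep ep ee ep ep; joining the 16 pieces gives the next term.

epeeepepepeeepeeepeeepepepeeepep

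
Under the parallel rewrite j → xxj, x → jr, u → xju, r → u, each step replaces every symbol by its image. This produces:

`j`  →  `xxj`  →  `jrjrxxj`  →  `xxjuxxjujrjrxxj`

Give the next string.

jrjrxxjxjujrjrxxjxjuxxjuxxjujrjrxxj

φ(xxjuxxjujrjrxxj) expands symbol-by-symbol to jr jr xxj xju jr jr xxj xju xxj u xxj u jr jr xxj; joining the 15 pieces gives the next term.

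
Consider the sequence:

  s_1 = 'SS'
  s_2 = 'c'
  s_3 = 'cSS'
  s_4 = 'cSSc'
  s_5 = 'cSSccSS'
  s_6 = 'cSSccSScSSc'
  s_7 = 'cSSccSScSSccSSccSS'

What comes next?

cSSccSScSSccSSccSScSSccSScSSc

From term 3 onward, concatenate the last term with the second-to-last: c·SS = cSS, cSS·c = cSSc, …
So term 8 is cSSccSScSSccSSccSS·cSSccSScSSc.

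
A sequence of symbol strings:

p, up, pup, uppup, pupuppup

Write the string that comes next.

This is a Fibonacci-style word recurrence s(k) = s(k−2)·s(k−1): e.g. p·up = pup.
The next term joins uppup and pupuppup.

uppuppupuppup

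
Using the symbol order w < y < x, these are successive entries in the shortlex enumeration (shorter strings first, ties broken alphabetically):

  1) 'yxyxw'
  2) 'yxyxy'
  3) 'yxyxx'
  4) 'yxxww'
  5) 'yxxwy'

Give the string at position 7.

Continuing the enumeration 2 steps past yxxwy: yxxwy → yxxwx → (answer).

yxxyw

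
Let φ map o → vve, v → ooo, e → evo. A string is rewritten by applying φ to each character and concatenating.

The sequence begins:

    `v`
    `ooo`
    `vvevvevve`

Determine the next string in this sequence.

ooooooevoooooooevoooooooevo

Expanding vvevvevve: v→ooo, v→ooo, e→evo, v→ooo, v→ooo, e→evo, v→ooo, v→ooo, e→evo. Concatenated: ooo ooo evo ooo ooo evo ooo ooo evo.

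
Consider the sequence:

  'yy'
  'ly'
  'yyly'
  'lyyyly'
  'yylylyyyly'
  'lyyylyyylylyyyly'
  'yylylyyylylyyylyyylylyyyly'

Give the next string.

From term 3 onward, concatenate the second-to-last term with the last: yy·ly = yyly, ly·yyly = lyyyly, …
Continuing: lyyylyyylylyyyly · yylylyyylylyyylyyylylyyyly gives term 8.

lyyylyyylylyyylyyylylyyylylyyylyyylylyyyly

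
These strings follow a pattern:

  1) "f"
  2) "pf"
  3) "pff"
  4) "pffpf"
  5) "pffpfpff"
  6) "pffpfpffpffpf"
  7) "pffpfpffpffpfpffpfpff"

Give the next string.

pffpfpffpffpfpffpfpffpffpfpffpffpf

This is a Fibonacci-style word recurrence s(k) = s(k−1)·s(k−2): e.g. pf·f = pff.
So term 8 is pffpfpffpffpfpffpfpff·pffpfpffpffpf.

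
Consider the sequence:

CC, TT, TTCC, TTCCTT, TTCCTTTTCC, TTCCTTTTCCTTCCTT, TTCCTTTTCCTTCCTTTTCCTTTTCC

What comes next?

Each term (from the third on) is the previous term followed by the one before it: term 3 = TT·CC = TTCC.
The next term joins TTCCTTTTCCTTCCTTTTCCTTTTCC and TTCCTTTTCCTTCCTT.

TTCCTTTTCCTTCCTTTTCCTTTTCCTTCCTTTTCCTTCCTT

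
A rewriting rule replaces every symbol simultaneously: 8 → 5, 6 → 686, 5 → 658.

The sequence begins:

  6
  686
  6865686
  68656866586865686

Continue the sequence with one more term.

Replace each of the 17 characters of 68656866586865686 in place — 686 5 686 658 686 5 686 686 658 5 686 5 686 658 686 5 686 — and concatenate.

68656866586865686686658568656866586865686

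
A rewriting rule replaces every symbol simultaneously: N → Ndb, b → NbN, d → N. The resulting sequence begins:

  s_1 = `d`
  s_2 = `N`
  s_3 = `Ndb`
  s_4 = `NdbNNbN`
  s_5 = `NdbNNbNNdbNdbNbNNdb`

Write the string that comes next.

φ(NdbNNbNNdbNdbNbNNdb) expands symbol-by-symbol to Ndb N NbN Ndb Ndb NbN Ndb Ndb N NbN Ndb N NbN Ndb NbN Ndb Ndb N NbN; joining the 19 pieces gives the next term.

NdbNNbNNdbNdbNbNNdbNdbNNbNNdbNNbNNdbNbNNdbNdbNNbN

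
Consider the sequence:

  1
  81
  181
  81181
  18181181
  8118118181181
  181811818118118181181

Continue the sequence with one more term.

8118118181181181811818118118181181

From term 3 onward, concatenate the second-to-last term with the last: 1·81 = 181, 81·181 = 81181, …
Continuing: 8118118181181 · 181811818118118181181 gives term 8.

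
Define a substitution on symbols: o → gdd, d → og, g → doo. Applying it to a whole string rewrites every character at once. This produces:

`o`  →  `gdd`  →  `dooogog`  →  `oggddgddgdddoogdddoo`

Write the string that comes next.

gdddoodooogogdooogogdooogogoggddgdddooogogoggddgdd

Replace each of the 20 characters of oggddgddgdddoogdddoo in place — gdd doo doo og og doo og og doo og og og gdd gdd doo og og og gdd gdd — and concatenate.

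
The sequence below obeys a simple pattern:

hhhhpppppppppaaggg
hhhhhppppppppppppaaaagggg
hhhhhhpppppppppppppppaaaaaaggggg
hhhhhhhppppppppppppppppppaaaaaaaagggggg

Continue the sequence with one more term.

Term n consists of n+2 h's, followed by 3n+3 p's, followed by 2n-2 a's, followed by n+1 g's, where the shown terms are n = 2, 3, 4, 5.
For the next term, n = 6, so the run lengths are 8, 21, 10, 7.

hhhhhhhhpppppppppppppppppppppaaaaaaaaaaggggggg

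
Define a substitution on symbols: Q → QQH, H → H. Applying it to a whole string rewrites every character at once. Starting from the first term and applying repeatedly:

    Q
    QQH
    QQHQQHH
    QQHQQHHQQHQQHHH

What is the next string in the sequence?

φ(QQHQQHHQQHQQHHH) expands symbol-by-symbol to QQH QQH H QQH QQH H H QQH QQH H QQH QQH H H H; joining the 15 pieces gives the next term.

QQHQQHHQQHQQHHHQQHQQHHQQHQQHHHH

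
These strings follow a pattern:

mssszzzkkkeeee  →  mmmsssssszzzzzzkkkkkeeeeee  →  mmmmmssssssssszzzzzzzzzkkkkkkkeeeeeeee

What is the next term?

mmmmmmmsssssssssssszzzzzzzzzzzzkkkkkkkkkeeeeeeeeee

Each string has the form m^{2n-1} s^{3n} z^{3n} k^{2n+1} e^{2n+2} (n = 1, 2, …).
For the next term, n = 4, so the run lengths are 7, 12, 12, 9, 10.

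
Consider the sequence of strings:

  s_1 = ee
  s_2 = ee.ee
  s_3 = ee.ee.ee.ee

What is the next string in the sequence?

ee.ee.ee.ee.ee.ee.ee.ee

Each string is two copies of the previous one joined by '.'.
One more doubling of ee.ee.ee.ee gives the answer.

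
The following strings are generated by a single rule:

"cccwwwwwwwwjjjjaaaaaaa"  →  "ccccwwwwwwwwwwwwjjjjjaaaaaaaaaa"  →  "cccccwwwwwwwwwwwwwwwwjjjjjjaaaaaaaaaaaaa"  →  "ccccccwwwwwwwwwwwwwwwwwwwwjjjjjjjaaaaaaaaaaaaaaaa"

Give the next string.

The n-th term is n+1 c's then 4n w's then n+2 j's then 3n+1 a's, where the shown terms are n = 2, 3, 4, 5.
Setting n = 6 gives 7, 24, 8, 19 characters in each block.

cccccccwwwwwwwwwwwwwwwwwwwwwwwwjjjjjjjjaaaaaaaaaaaaaaaaaaa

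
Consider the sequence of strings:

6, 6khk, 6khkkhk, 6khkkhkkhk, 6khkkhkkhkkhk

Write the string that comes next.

The strings grow by a fixed suffix khk each time.
Applying this once more to 6khkkhkkhkkhk:

6khkkhkkhkkhkkhk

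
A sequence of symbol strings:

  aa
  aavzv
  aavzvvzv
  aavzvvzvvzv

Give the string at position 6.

Every step adds vzv to the end: s(k+1) = s(k)·vzv.
From aavzvvzvvzv, 2 further steps: aavzvvzvvzv → aavzvvzvvzvvzv → (answer).

aavzvvzvvzvvzvvzv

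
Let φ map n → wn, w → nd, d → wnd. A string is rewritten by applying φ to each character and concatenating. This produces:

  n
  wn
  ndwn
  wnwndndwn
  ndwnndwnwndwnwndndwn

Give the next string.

Rewriting the 20 symbols of ndwnndwnwndwnwndndwn one by one yields wn wnd nd wn wn wnd nd wn nd wn wnd nd wn nd wn wnd wn wnd nd wn; concatenated:

wnwndndwnwnwndndwnndwnwndndwnndwnwndwnwndndwn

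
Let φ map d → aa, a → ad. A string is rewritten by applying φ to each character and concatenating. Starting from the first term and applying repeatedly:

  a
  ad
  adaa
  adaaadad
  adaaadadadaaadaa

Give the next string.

Rewriting the 16 symbols of adaaadadadaaadaa one by one yields ad aa ad ad ad aa ad aa ad aa ad ad ad aa ad ad; concatenated:

adaaadadadaaadaaadaaadadadaaadad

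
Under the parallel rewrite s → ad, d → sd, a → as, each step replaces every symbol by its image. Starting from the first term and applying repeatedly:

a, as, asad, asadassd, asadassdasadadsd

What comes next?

asadassdasadadsdasadassdassdadsd

Applying the rule to each of the 16 symbols of asadassdasadadsd gives the pieces as ad as sd as ad ad sd as ad as sd as sd ad sd, which concatenate to the answer.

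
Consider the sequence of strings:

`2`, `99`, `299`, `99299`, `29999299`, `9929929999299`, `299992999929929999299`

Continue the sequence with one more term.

9929929999299299992999929929999299

Each term (from the third on) is the two preceding terms concatenated in order: term 3 = 2·99 = 299.
The next term joins 9929929999299 and 299992999929929999299.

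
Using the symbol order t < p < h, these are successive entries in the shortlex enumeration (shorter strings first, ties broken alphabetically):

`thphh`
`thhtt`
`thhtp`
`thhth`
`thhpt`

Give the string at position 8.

Continuing the enumeration 3 steps past thhpt: thhpt → thhpp → thhph → (answer).

thhht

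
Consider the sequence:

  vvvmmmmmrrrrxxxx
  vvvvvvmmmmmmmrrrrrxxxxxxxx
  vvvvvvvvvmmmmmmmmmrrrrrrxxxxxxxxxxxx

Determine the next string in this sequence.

vvvvvvvvvvvvmmmmmmmmmmmrrrrrrrxxxxxxxxxxxxxxxx

Term n consists of 3n v's, followed by 2n+3 m's, followed by n+3 r's, followed by 4n x's (n = 1, 2, …).
Setting n = 4 gives 12, 11, 7, 16 characters in each block.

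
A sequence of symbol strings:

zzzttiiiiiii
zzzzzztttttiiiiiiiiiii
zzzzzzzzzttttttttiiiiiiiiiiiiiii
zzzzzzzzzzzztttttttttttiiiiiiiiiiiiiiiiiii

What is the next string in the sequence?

The n-th term is 3n z's then 3n-1 t's then 4n+3 i's (n = 1, 2, …).
Setting n = 5 gives 15, 14, 23 characters in each block.

zzzzzzzzzzzzzzzttttttttttttttiiiiiiiiiiiiiiiiiiiiiii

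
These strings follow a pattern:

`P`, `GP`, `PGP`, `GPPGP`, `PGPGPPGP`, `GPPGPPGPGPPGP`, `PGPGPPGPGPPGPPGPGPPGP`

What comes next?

GPPGPPGPGPPGPPGPGPPGPGPPGPPGPGPPGP

Each term (from the third on) is the two preceding terms concatenated in order: term 3 = P·GP = PGP.
So term 8 is GPPGPPGPGPPGP·PGPGPPGPGPPGPPGPGPPGP.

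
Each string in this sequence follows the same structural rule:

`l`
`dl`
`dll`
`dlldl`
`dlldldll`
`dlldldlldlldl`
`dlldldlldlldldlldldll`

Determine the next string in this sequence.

Each term (from the third on) is the previous term followed by the one before it: term 3 = dl·l = dll.
Continuing: dlldldlldlldldlldldll · dlldldlldlldl gives term 8.

dlldldlldlldldlldldlldlldldlldlldl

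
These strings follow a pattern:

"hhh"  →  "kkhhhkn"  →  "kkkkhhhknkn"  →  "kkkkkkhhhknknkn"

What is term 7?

kkkkkkkkkkkkhhhknknknknknkn

Each term wraps the previous one in kk on the left and kn on the right.
From kkkkkkhhhknknkn, 3 further steps: kkkkkkhhhknknkn → kkkkkkkkhhhknknknkn → kkkkkkkkkkhhhknknknknkn → (answer).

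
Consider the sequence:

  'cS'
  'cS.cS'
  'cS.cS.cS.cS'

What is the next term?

s(k+1) = s(k)·.·s(k) — each term doubles the last with '.' between the halves.
Doubling cS.cS.cS.cS with '.' between the halves:

cS.cS.cS.cS.cS.cS.cS.cS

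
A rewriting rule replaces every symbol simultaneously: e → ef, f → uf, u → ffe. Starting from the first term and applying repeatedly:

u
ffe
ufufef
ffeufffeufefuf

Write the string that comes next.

Rewriting the 14 symbols of ffeufffeufefuf one by one yields uf uf ef ffe uf uf uf ef ffe uf ef uf ffe uf; concatenated:

ufufefffeufufufefffeufefufffeuf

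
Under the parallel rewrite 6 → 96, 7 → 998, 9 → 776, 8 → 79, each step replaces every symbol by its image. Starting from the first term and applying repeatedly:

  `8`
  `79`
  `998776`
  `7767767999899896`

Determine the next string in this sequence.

Applying the rule to each of the 16 symbols of 7767767999899896 gives the pieces 998 998 96 998 998 96 998 776 776 776 79 776 776 79 776 96, which concatenate to the answer.

9989989699899896998776776776797767767977696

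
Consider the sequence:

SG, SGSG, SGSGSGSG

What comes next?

Each string is two copies of the previous one concatenated.
One more doubling of SGSGSGSG gives the answer.

SGSGSGSGSGSGSGSG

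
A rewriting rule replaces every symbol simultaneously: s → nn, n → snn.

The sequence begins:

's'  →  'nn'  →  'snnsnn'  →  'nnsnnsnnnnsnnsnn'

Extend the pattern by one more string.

Rewriting the 16 symbols of nnsnnsnnnnsnnsnn one by one yields snn snn nn snn snn nn snn snn snn snn nn snn snn nn snn snn; concatenated:

snnsnnnnsnnsnnnnsnnsnnsnnsnnnnsnnsnnnnsnnsnn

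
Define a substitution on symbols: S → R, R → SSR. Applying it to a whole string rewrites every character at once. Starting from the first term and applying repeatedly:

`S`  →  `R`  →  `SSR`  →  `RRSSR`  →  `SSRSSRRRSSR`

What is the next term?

RRSSRRRSSRSSRSSRRRSSR

Rewriting each symbol of SSRSSRRRSSR: S→R, S→R, R→SSR, S→R, S→R, R→SSR, R→SSR, R→SSR, S→R, S→R, R→SSR, which concatenates to R R SSR R R SSR SSR SSR R R SSR.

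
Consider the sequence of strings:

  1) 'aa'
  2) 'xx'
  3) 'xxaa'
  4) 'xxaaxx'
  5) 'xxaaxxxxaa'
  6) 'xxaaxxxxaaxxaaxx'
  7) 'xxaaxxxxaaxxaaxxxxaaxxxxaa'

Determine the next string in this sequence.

xxaaxxxxaaxxaaxxxxaaxxxxaaxxaaxxxxaaxxaaxx

This is a Fibonacci-style word recurrence s(k) = s(k−1)·s(k−2): e.g. xx·aa = xxaa.
Continuing: xxaaxxxxaaxxaaxxxxaaxxxxaa · xxaaxxxxaaxxaaxx gives term 8.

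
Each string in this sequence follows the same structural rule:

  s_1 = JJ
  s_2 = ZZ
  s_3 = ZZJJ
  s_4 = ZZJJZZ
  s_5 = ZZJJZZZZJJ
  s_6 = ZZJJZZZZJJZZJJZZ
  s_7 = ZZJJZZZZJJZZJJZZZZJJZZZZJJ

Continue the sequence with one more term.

ZZJJZZZZJJZZJJZZZZJJZZZZJJZZJJZZZZJJZZJJZZ

This is a Fibonacci-style word recurrence s(k) = s(k−1)·s(k−2): e.g. ZZ·JJ = ZZJJ.
Continuing: ZZJJZZZZJJZZJJZZZZJJZZZZJJ · ZZJJZZZZJJZZJJZZ gives term 8.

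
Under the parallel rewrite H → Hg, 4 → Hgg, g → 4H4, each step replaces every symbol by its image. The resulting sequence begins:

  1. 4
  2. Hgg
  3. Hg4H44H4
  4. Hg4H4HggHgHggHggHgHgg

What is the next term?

Rewriting the 21 symbols of Hg4H4HggHgHggHggHgHgg one by one yields Hg 4H4 Hgg Hg Hgg Hg 4H4 4H4 Hg 4H4 Hg 4H4 4H4 Hg 4H4 4H4 Hg 4H4 Hg 4H4 4H4; concatenated:

Hg4H4HggHgHggHg4H44H4Hg4H4Hg4H44H4Hg4H44H4Hg4H4Hg4H44H4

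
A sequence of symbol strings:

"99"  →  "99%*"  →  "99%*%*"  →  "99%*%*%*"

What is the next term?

The strings grow by a fixed suffix %* each time.
Applying this once more to 99%*%*%*:

99%*%*%*%*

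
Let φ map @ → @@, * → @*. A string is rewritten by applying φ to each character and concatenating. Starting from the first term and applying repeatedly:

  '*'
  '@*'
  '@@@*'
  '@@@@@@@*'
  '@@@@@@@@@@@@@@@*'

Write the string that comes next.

Rewriting the 16 symbols of @@@@@@@@@@@@@@@* one by one yields @@ @@ @@ @@ @@ @@ @@ @@ @@ @@ @@ @@ @@ @@ @@ @*; concatenated:

@@@@@@@@@@@@@@@@@@@@@@@@@@@@@@@*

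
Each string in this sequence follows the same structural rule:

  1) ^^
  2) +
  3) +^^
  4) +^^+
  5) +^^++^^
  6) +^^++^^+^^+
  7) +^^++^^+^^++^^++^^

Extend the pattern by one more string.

From term 3 onward, concatenate the last term with the second-to-last: +·^^ = +^^, +^^·+ = +^^+, …
The next term joins +^^++^^+^^++^^++^^ and +^^++^^+^^+.

+^^++^^+^^++^^++^^+^^++^^+^^+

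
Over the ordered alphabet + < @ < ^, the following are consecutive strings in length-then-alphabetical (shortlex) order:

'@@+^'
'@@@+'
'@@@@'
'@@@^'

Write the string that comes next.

Treat @@@^ as a base-3 numeral over the given alphabet and add one, carrying through any trailing ^'s.

@@^+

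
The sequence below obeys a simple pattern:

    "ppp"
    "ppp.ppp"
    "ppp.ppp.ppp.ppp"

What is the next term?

s(k+1) = s(k)·.·s(k) — each term doubles the last with '.' between the halves.
Doubling ppp.ppp.ppp.ppp with '.' between the halves:

ppp.ppp.ppp.ppp.ppp.ppp.ppp.ppp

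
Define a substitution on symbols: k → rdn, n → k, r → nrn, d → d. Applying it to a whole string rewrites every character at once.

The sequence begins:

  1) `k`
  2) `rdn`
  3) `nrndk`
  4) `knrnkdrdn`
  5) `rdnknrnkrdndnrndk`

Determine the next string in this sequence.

Applying the rule to each of the 17 symbols of rdnknrnkrdndnrndk gives the pieces nrn d k rdn k nrn k rdn nrn d k d k nrn k d rdn, which concatenate to the answer.

nrndkrdnknrnkrdnnrndkdknrnkdrdn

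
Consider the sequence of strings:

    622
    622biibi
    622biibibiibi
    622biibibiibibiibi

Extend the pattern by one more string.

Every step adds biibi to the end: s(k+1) = s(k)·biibi.
One more step from 622biibibiibibiibi gives the answer.

622biibibiibibiibibiibi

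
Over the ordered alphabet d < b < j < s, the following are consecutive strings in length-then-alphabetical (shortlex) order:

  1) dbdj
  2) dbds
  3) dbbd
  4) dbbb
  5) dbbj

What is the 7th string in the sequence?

Continuing the enumeration 2 steps past dbbj: dbbj → dbbs → (answer).

dbjd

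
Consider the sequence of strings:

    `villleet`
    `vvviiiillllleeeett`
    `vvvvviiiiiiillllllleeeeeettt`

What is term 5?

vvvvvvvvviiiiiiiiiiiiillllllllllleeeeeeeeeettttt

Each string has the form v^{2n-1} i^{3n-2} l^{2n+1} e^{2n} t^{n} (n = 1, 2, …).
For term 5, n = 5, so the run lengths are 9, 13, 11, 10, 5.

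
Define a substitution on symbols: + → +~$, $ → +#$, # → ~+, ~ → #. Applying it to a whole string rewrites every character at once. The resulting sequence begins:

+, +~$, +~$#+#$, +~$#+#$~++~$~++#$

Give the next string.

+~$#+#$~++~$~++#$#+~$+~$#+#$#+~$+~$~++#$

φ(+~$#+#$~++~$~++#$) expands symbol-by-symbol to +~$ # +#$ ~+ +~$ ~+ +#$ # +~$ +~$ # +#$ # +~$ +~$ ~+ +#$; joining the 17 pieces gives the next term.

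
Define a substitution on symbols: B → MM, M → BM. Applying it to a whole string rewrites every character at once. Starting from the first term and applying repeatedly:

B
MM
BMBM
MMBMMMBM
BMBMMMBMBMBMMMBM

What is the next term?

φ(BMBMMMBMBMBMMMBM) expands symbol-by-symbol to MM BM MM BM BM BM MM BM MM BM MM BM BM BM MM BM; joining the 16 pieces gives the next term.

MMBMMMBMBMBMMMBMMMBMMMBMBMBMMMBM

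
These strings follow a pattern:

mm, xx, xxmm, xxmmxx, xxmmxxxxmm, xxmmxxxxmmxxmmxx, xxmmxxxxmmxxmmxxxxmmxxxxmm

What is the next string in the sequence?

From term 3 onward, concatenate the last term with the second-to-last: xx·mm = xxmm, xxmm·xx = xxmmxx, …
The next term joins xxmmxxxxmmxxmmxxxxmmxxxxmm and xxmmxxxxmmxxmmxx.

xxmmxxxxmmxxmmxxxxmmxxxxmmxxmmxxxxmmxxmmxx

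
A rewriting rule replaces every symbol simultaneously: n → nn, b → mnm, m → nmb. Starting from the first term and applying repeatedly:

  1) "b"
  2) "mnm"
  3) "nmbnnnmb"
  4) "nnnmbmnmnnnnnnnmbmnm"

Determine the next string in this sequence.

φ(nnnmbmnmnnnnnnnmbmnm) expands symbol-by-symbol to nn nn nn nmb mnm nmb nn nmb nn nn nn nn nn nn nn nmb mnm nmb nn nmb; joining the 20 pieces gives the next term.

nnnnnnnmbmnmnmbnnnmbnnnnnnnnnnnnnnnmbmnmnmbnnnmb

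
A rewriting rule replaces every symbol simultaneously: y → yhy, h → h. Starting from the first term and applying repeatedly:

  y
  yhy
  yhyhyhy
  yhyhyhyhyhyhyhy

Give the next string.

Rewriting the 15 symbols of yhyhyhyhyhyhyhy one by one yields yhy h yhy h yhy h yhy h yhy h yhy h yhy h yhy; concatenated:

yhyhyhyhyhyhyhyhyhyhyhyhyhyhyhy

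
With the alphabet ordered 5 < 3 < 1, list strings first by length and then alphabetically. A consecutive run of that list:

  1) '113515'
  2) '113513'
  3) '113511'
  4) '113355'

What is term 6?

Stepping forward 2 times from 113355: 113355 → 113353, then the target.

113351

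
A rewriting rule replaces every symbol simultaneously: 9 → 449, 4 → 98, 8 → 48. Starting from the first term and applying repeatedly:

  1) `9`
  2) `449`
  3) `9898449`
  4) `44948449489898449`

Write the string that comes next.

989844998489898449984844948449489898449

φ(44948449489898449) expands symbol-by-symbol to 98 98 449 98 48 98 98 449 98 48 449 48 449 48 98 98 449; joining the 17 pieces gives the next term.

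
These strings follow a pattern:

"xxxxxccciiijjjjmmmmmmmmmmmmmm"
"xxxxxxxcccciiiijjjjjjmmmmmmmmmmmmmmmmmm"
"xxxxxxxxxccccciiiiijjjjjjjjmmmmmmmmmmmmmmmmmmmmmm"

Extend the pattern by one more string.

The n-th term is 2n-1 x's then n c's then n i's then 2n-2 j's then 4n+2 m's, where the shown terms are n = 3, 4, 5.
At n = 6 the blocks have lengths 11, 6, 6, 10, 26.

xxxxxxxxxxxcccccciiiiiijjjjjjjjjjmmmmmmmmmmmmmmmmmmmmmmmmmm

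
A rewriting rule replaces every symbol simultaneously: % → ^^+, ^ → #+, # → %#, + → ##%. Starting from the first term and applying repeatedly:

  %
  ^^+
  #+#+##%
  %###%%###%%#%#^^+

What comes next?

Rewriting the 17 symbols of %###%%###%%#%#^^+ one by one yields ^^+ %# %# %# ^^+ ^^+ %# %# %# ^^+ ^^+ %# ^^+ %# #+ #+ ##%; concatenated:

^^+%#%#%#^^+^^+%#%#%#^^+^^+%#^^+%##+#+##%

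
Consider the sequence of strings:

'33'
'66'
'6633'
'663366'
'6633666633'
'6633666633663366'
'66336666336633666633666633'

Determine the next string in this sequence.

Each term (from the third on) is the previous term followed by the one before it: term 3 = 66·33 = 6633.
So term 8 is 66336666336633666633666633·6633666633663366.

663366663366336666336666336633666633663366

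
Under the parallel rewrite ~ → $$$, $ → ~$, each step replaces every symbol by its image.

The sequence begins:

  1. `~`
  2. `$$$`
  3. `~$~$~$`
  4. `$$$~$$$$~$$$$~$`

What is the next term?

Applying the rule to each of the 15 symbols of $$$~$$$$~$$$$~$ gives the pieces ~$ ~$ ~$ $$$ ~$ ~$ ~$ ~$ $$$ ~$ ~$ ~$ ~$ $$$ ~$, which concatenate to the answer.

~$~$~$$$$~$~$~$~$$$$~$~$~$~$$$$~$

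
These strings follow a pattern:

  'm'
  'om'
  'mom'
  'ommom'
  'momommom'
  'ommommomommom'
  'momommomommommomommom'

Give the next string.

ommommomommommomommomommommomommom

This is a Fibonacci-style word recurrence s(k) = s(k−2)·s(k−1): e.g. m·om = mom.
Continuing: ommommomommom · momommomommommomommom gives term 8.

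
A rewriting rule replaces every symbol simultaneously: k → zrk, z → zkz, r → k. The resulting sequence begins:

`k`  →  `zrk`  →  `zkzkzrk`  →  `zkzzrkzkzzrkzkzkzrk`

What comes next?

Applying the rule to each of the 19 symbols of zkzzrkzkzzrkzkzkzrk gives the pieces zkz zrk zkz zkz k zrk zkz zrk zkz zkz k zrk zkz zrk zkz zrk zkz k zrk, which concatenate to the answer.

zkzzrkzkzzkzkzrkzkzzrkzkzzkzkzrkzkzzrkzkzzrkzkzkzrk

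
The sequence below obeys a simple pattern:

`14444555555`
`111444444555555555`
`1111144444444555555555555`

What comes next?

Each string has the form 1^{2n-1} 4^{2n+2} 5^{3n+3} (n = 1, 2, …).
At n = 4 the blocks have lengths 7, 10, 15.

11111114444444444555555555555555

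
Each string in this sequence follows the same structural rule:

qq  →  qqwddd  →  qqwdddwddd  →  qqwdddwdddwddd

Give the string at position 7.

qqwdddwdddwdddwdddwdddwddd

The strings grow by a fixed suffix wddd each time.
From qqwdddwdddwddd, 3 further steps: qqwdddwdddwddd → qqwdddwdddwdddwddd → qqwdddwdddwdddwdddwddd → (answer).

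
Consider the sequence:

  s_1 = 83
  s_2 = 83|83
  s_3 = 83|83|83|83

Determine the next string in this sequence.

83|83|83|83|83|83|83|83

Each string is two copies of the previous one joined by '|'.
One more doubling of 83|83|83|83 gives the answer.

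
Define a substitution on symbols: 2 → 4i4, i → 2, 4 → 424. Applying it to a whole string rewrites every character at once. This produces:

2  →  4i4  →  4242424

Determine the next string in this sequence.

4244i44244i44244i4424

Rewriting each symbol of 4242424: 4→424, 2→4i4, 4→424, 2→4i4, 4→424, 2→4i4, 4→424, which concatenates to 424 4i4 424 4i4 424 4i4 424.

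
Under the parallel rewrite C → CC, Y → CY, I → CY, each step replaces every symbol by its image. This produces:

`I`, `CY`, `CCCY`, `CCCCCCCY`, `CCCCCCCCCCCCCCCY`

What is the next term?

Rewriting the 16 symbols of CCCCCCCCCCCCCCCY one by one yields CC CC CC CC CC CC CC CC CC CC CC CC CC CC CC CY; concatenated:

CCCCCCCCCCCCCCCCCCCCCCCCCCCCCCCY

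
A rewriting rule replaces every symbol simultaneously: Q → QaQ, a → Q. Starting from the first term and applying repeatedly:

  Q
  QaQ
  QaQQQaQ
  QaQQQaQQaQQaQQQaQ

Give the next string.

QaQQQaQQaQQaQQQaQQaQQQaQQaQQQaQQaQQaQQQaQ

Replace each of the 17 characters of QaQQQaQQaQQaQQQaQ in place — QaQ Q QaQ QaQ QaQ Q QaQ QaQ Q QaQ QaQ Q QaQ QaQ QaQ Q QaQ — and concatenate.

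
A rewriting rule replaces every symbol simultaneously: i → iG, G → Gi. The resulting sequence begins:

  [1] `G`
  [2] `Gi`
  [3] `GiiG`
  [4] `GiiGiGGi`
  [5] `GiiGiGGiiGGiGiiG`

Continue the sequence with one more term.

GiiGiGGiiGGiGiiGiGGiGiiGGiiGiGGi

Replace each of the 16 characters of GiiGiGGiiGGiGiiG in place — Gi iG iG Gi iG Gi Gi iG iG Gi Gi iG Gi iG iG Gi — and concatenate.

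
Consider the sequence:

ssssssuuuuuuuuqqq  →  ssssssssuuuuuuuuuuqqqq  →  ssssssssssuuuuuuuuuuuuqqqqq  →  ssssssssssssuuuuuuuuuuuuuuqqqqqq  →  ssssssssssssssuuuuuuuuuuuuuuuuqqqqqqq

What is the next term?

ssssssssssssssssuuuuuuuuuuuuuuuuuuqqqqqqqq

Term n consists of 2n s's, followed by 2n+2 u's, followed by n q's, where the shown terms are n = 3, 4, 5, 6, 7.
Setting n = 8 gives 16, 18, 8 characters in each block.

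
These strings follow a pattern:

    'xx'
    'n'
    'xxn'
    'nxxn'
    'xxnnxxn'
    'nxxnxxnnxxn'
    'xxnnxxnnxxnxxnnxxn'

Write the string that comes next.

Each term (from the third on) is the two preceding terms concatenated in order: term 3 = xx·n = xxn.
Continuing: nxxnxxnnxxn · xxnnxxnnxxnxxnnxxn gives term 8.

nxxnxxnnxxnxxnnxxnnxxnxxnnxxn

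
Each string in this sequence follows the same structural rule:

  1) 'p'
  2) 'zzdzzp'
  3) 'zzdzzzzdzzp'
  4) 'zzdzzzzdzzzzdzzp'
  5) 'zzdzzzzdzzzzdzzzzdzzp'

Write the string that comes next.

Each term is the previous one with zzdzz prepended.
Applying this once more to zzdzzzzdzzzzdzzzzdzzp:

zzdzzzzdzzzzdzzzzdzzzzdzzp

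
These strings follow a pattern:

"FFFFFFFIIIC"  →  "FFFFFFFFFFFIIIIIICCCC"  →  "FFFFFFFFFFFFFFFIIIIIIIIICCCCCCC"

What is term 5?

FFFFFFFFFFFFFFFFFFFFFFFIIIIIIIIIIIIIIICCCCCCCCCCCCC

Each string has the form F^{4n+3} I^{3n} C^{3n-2} (n = 1, 2, …).
At n = 5 the blocks have lengths 23, 15, 13.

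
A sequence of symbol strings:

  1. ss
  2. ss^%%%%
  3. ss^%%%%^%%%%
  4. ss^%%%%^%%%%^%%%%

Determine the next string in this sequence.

The strings grow by a fixed suffix ^%%%% each time.
Applying this once more to ss^%%%%^%%%%^%%%%:

ss^%%%%^%%%%^%%%%^%%%%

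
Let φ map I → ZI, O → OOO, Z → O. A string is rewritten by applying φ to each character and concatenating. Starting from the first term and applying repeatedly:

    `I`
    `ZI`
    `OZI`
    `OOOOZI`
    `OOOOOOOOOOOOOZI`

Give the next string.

OOOOOOOOOOOOOOOOOOOOOOOOOOOOOOOOOOOOOOOOZI

Replace each of the 15 characters of OOOOOOOOOOOOOZI in place — OOO OOO OOO OOO OOO OOO OOO OOO OOO OOO OOO OOO OOO O ZI — and concatenate.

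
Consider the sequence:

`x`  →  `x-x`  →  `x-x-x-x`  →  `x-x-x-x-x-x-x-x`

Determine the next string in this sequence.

s(k+1) = s(k)·-·s(k) — each term doubles the last with '-' between the halves.
So the next term is two copies of x-x-x-x-x-x-x-x with '-' between the halves.

x-x-x-x-x-x-x-x-x-x-x-x-x-x-x-x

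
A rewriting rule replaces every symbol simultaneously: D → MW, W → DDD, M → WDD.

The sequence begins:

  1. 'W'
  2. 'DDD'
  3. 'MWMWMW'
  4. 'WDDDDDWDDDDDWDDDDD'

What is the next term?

φ(WDDDDDWDDDDDWDDDDD) expands symbol-by-symbol to DDD MW MW MW MW MW DDD MW MW MW MW MW DDD MW MW MW MW MW; joining the 18 pieces gives the next term.

DDDMWMWMWMWMWDDDMWMWMWMWMWDDDMWMWMWMWMW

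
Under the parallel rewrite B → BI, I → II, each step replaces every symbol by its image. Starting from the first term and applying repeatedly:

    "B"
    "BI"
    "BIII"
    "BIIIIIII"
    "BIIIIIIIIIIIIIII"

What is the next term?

Rewriting the 16 symbols of BIIIIIIIIIIIIIII one by one yields BI II II II II II II II II II II II II II II II; concatenated:

BIIIIIIIIIIIIIIIIIIIIIIIIIIIIIII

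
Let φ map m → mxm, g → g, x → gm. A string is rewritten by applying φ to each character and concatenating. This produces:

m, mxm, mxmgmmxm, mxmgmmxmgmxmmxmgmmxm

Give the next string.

Replace each of the 20 characters of mxmgmmxmgmxmmxmgmmxm in place — mxm gm mxm g mxm mxm gm mxm g mxm gm mxm mxm gm mxm g mxm mxm gm mxm — and concatenate.

mxmgmmxmgmxmmxmgmmxmgmxmgmmxmmxmgmmxmgmxmmxmgmmxm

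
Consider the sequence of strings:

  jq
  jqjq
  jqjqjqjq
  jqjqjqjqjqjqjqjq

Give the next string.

jqjqjqjqjqjqjqjqjqjqjqjqjqjqjqjq

Every step duplicates the string.
One more doubling of jqjqjqjqjqjqjqjq gives the answer.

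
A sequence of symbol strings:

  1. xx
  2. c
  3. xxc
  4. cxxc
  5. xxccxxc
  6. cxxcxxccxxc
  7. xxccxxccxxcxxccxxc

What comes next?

Each term (from the third on) is the two preceding terms concatenated in order: term 3 = xx·c = xxc.
So term 8 is cxxcxxccxxc·xxccxxccxxcxxccxxc.

cxxcxxccxxcxxccxxccxxcxxccxxc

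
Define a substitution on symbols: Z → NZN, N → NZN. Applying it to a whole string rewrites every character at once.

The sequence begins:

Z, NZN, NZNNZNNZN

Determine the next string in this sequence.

NZNNZNNZNNZNNZNNZNNZNNZNNZN

Rewriting each symbol of NZNNZNNZN: N→NZN, Z→NZN, N→NZN, N→NZN, Z→NZN, N→NZN, N→NZN, Z→NZN, N→NZN, which concatenates to NZN NZN NZN NZN NZN NZN NZN NZN NZN.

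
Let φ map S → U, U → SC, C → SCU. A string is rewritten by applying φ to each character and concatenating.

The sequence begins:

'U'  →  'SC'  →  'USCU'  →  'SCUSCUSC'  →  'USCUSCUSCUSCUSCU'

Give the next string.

SCUSCUSCUSCUSCUSCUSCUSCUSCUSCUSC

Applying the rule to each of the 16 symbols of USCUSCUSCUSCUSCU gives the pieces SC U SCU SC U SCU SC U SCU SC U SCU SC U SCU SC, which concatenate to the answer.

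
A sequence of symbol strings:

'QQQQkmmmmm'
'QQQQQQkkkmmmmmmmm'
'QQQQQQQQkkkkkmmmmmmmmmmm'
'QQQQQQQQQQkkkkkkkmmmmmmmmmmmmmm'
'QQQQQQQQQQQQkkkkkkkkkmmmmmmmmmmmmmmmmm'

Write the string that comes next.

Reading off run lengths: Q runs 4, 6, 8, 10, 12; k runs 1, 3, 5, 7, 9; m runs 5, 8, 11, 14, 17 — each is linear in n (n = 1, 2, …).
For the next term, n = 6, so the run lengths are 14, 11, 20.

QQQQQQQQQQQQQQkkkkkkkkkkkmmmmmmmmmmmmmmmmmmmm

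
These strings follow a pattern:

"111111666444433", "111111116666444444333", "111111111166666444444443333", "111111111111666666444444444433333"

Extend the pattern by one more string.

111111111111116666666444444444444333333

Each string has the form 1^{2n+2} 6^{n+1} 4^{2n} 3^{n}, where the shown terms are n = 2, 3, 4, 5.
At n = 6 the blocks have lengths 14, 7, 12, 6.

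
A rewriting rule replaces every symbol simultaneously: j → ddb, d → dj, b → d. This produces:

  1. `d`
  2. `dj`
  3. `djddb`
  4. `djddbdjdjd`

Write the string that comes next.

djddbdjdjddjddbdjddbdj

Expanding djddbdjdjd: d→dj, j→ddb, d→dj, d→dj, b→d, d→dj, j→ddb, d→dj, j→ddb, d→dj. Concatenated: dj ddb dj dj d dj ddb dj ddb dj.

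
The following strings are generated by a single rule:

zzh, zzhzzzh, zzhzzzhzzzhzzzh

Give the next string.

s(k+1) = s(k)·z·s(k) — each term doubles the last with 'z' between the halves.
One more doubling of zzhzzzhzzzhzzzh gives the answer.

zzhzzzhzzzhzzzhzzzhzzzhzzzhzzzh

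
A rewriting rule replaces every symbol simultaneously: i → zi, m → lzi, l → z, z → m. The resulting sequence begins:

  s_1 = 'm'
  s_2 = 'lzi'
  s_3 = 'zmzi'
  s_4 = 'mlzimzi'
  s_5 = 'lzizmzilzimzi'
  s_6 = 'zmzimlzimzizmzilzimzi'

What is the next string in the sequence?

mlzimzilzizmzilzimzimlzimzizmzilzimzi

Applying the rule to each of the 21 symbols of zmzimlzimzizmzilzimzi gives the pieces m lzi m zi lzi z m zi lzi m zi m lzi m zi z m zi lzi m zi, which concatenate to the answer.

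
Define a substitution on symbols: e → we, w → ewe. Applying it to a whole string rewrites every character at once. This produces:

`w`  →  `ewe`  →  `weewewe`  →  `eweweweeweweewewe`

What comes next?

Rewriting the 17 symbols of eweweweeweweewewe one by one yields we ewe we ewe we ewe we we ewe we ewe we we ewe we ewe we; concatenated:

weeweweeweweeweweweeweweeweweweeweweewewe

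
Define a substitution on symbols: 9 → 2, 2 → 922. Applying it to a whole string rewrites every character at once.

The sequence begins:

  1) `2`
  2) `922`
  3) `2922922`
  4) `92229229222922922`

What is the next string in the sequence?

29229229222922922292292292229229222922922

Applying the rule to each of the 17 symbols of 92229229222922922 gives the pieces 2 922 922 922 2 922 922 2 922 922 922 2 922 922 2 922 922, which concatenate to the answer.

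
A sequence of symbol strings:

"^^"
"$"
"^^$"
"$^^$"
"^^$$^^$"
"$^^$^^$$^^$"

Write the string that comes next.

^^$$^^$$^^$^^$$^^$

Each term (from the third on) is the two preceding terms concatenated in order: term 3 = ^^·$ = ^^$.
Continuing: ^^$$^^$ · $^^$^^$$^^$ gives term 7.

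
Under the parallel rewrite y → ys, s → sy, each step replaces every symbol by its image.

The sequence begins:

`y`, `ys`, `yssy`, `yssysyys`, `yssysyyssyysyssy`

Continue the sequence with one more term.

yssysyyssyysyssysyysyssyyssysyys

φ(yssysyyssyysyssy) expands symbol-by-symbol to ys sy sy ys sy ys ys sy sy ys ys sy ys sy sy ys; joining the 16 pieces gives the next term.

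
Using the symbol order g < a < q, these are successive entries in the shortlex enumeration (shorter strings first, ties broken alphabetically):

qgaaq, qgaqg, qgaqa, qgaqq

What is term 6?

Stepping forward 2 times from qgaqq: qgaqq → qgqgg, then the target.

qgqga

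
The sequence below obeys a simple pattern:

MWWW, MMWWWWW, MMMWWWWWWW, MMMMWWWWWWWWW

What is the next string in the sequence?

MMMMMWWWWWWWWWWW

The n-th term is n M's then 2n+1 W's (n = 1, 2, …).
Setting n = 5 gives 5, 11 characters in each block.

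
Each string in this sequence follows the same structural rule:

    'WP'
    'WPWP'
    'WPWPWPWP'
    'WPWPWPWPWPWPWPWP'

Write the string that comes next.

Each string is two copies of the previous one concatenated.
Doubling WPWPWPWPWPWPWPWP:

WPWPWPWPWPWPWPWPWPWPWPWPWPWPWPWP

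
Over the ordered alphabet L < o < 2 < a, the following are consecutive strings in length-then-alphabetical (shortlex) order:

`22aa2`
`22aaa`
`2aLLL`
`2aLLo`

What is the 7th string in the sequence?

2aLoL

Stepping forward 3 times from 2aLLo: 2aLLo → 2aLL2 → 2aLLa, then the target.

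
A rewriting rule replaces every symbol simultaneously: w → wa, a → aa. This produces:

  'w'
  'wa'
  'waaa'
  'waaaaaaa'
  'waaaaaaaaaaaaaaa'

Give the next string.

Rewriting the 16 symbols of waaaaaaaaaaaaaaa one by one yields wa aa aa aa aa aa aa aa aa aa aa aa aa aa aa aa; concatenated:

waaaaaaaaaaaaaaaaaaaaaaaaaaaaaaa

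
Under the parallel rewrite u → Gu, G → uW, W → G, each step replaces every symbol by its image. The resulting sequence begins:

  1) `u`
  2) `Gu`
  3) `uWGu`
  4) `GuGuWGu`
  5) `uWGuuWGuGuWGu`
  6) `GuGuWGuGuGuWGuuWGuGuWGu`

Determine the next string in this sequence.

uWGuuWGuGuWGuuWGuuWGuGuWGuGuGuWGuuWGuGuWGu

Replace each of the 23 characters of GuGuWGuGuGuWGuuWGuGuWGu in place — uW Gu uW Gu G uW Gu uW Gu uW Gu G uW Gu Gu G uW Gu uW Gu G uW Gu — and concatenate.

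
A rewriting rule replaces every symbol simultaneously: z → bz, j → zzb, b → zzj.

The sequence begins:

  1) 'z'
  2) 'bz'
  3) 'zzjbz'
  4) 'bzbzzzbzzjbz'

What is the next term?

zzjbzzzjbzbzbzzzjbzbzzzbzzjbz

Apply φ to bzbzzzbzzjbz symbol by symbol: b→zzj, z→bz, b→zzj, z→bz, z→bz, z→bz, b→zzj, z→bz, z→bz, j→zzb, b→zzj, z→bz; joined: zzj bz zzj bz bz bz zzj bz bz zzb zzj bz.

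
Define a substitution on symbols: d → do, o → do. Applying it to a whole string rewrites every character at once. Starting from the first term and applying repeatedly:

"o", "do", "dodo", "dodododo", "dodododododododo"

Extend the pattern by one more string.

Rewriting the 16 symbols of dodododododododo one by one yields do do do do do do do do do do do do do do do do; concatenated:

dodododododododododododododododo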